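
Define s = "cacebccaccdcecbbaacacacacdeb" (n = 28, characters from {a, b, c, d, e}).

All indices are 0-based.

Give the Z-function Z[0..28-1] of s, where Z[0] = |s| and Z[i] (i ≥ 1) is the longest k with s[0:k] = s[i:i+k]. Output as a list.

[28, 0, 1, 0, 0, 1, 3, 0, 1, 1, 0, 1, 0, 1, 0, 0, 0, 0, 3, 0, 3, 0, 3, 0, 1, 0, 0, 0]

Z[0]=28
i=1: fresh scan; Z[1]=0
i=2: fresh scan; Z[2]=1 scan→box=[2,3)
i=3: fresh scan; Z[3]=0
i=4: fresh scan; Z[4]=0
i=5: fresh scan; Z[5]=1 scan→box=[5,6)
i=6: fresh scan; Z[6]=3 scan→box=[6,9)
i=7: min(r-i=2, Z[1]=0)=0; Z[7]=0
i=8: min(r-i=1, Z[2]=1)=1; Z[8]=1
i=9: fresh scan; Z[9]=1 scan→box=[9,10)
i=10: fresh scan; Z[10]=0
i=11: fresh scan; Z[11]=1 scan→box=[11,12)
i=12: fresh scan; Z[12]=0
i=13: fresh scan; Z[13]=1 scan→box=[13,14)
i=14: fresh scan; Z[14]=0
i=15: fresh scan; Z[15]=0
i=16: fresh scan; Z[16]=0
i=17: fresh scan; Z[17]=0
i=18: fresh scan; Z[18]=3 scan→box=[18,21)
i=19: min(r-i=2, Z[1]=0)=0; Z[19]=0
i=20: min(r-i=1, Z[2]=1)=1; Z[20]=3 scan→box=[20,23)
i=21: min(r-i=2, Z[1]=0)=0; Z[21]=0
i=22: min(r-i=1, Z[2]=1)=1; Z[22]=3 scan→box=[22,25)
i=23: min(r-i=2, Z[1]=0)=0; Z[23]=0
i=24: min(r-i=1, Z[2]=1)=1; Z[24]=1
i=25: fresh scan; Z[25]=0
i=26: fresh scan; Z[26]=0
i=27: fresh scan; Z[27]=0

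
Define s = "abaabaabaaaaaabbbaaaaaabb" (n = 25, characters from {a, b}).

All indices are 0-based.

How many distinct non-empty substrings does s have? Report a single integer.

232

sorted suffixes:
  #0 SA[0]=17  'aaaaaabb'
  #1 SA[1]=8  'aaaaaabbbaaaaaabb'
  #2 SA[2]=18  'aaaaabb'
  #3 SA[3]=9  'aaaaabbbaaaaaabb'
  #4 SA[4]=19  'aaaabb'
  #5 SA[5]=10  'aaaabbbaaaaaabb'
  #6 SA[6]=20  'aaabb'
  #7 SA[7]=11  'aaabbbaaaaaabb'
  #8 SA[8]=5  'aabaaaaaabbbaaaaaabb'
  #9 SA[9]=2  'aabaabaaaaaabbbaaaaaabb'
  #10 SA[10]=21  'aabb'
  #11 SA[11]=12  'aabbbaaaaaabb'
  #12 SA[12]=6  'abaaaaaabbbaaaaaabb'
  #13 SA[13]=3  'abaabaaaaaabbbaaaaaabb'
  #14 SA[14]=0  'abaabaabaaaaaabbbaaaaaabb'
  #15 SA[15]=22  'abb'
  #16 SA[16]=13  'abbbaaaaaabb'
  #17 SA[17]=24  'b'
  #18 SA[18]=16  'baaaaaabb'
  #19 SA[19]=7  'baaaaaabbbaaaaaabb'
  #20 SA[20]=4  'baabaaaaaabbbaaaaaabb'
  #21 SA[21]=1  'baabaabaaaaaabbbaaaaaabb'
  #22 SA[22]=23  'bb'
  #23 SA[23]=15  'bbaaaaaabb'
  #24 SA[24]=14  'bbbaaaaaabb'

SA = [17, 8, 18, 9, 19, 10, 20, 11, 5, 2, 21, 12, 6, 3, 0, 22, 13, 24, 16, 7, 4, 1, 23, 15, 14]
[i] adj suffixes → lcp
  [1] 17/8 → 8 ('aaaaaabb')
  [2] 8/18 → 5 ('aaaaa')
  [3] 18/9 → 7 ('aaaaabb')
  [4] 9/19 → 4 ('aaaa')
  [5] 19/10 → 6 ('aaaabb')
  [6] 10/20 → 3 ('aaa')
  [7] 20/11 → 5 ('aaabb')
  [8] 11/5 → 2 ('aa')
  [9] 5/2 → 5 ('aabaa')
  [10] 2/21 → 3 ('aab')
  [11] 21/12 → 4 ('aabb')
  [12] 12/6 → 1 ('a')
  [13] 6/3 → 4 ('abaa')
  [14] 3/0 → 7 ('abaabaa')
  [15] 0/22 → 2 ('ab')
  [16] 22/13 → 3 ('abb')
  [17] 13/24 → 0 ('')
  [18] 24/16 → 1 ('b')
  [19] 16/7 → 9 ('baaaaaabb')
  [20] 7/4 → 3 ('baa')
  [21] 4/1 → 6 ('baabaa')
  [22] 1/23 → 1 ('b')
  [23] 23/15 → 2 ('bb')
  [24] 15/14 → 2 ('bb')

n(n+1)/2 = 25·26/2 = 325
Σ LCP = 0 + 8 + 5 + 7 + 4 + 6 + 3 + 5 + 2 + 5 + 3 + 4 + 1 + 4 + 7 + 2 + 3 + 0 + 1 + 9 + 3 + 6 + 1 + 2 + 2 = 93
distinct = 325 − 93 = 232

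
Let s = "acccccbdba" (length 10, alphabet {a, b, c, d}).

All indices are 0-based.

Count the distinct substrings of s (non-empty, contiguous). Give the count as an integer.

43

rank | idx | suffix
   0 |   9 | a
   1 |   0 | acccccbdba
   2 |   8 | ba
   3 |   6 | bdba
   4 |   5 | cbdba
   5 |   4 | ccbdba
   6 |   3 | cccbdba
   7 |   2 | ccccbdba
   8 |   1 | cccccbdba
   9 |   7 | dba

SA = [9, 0, 8, 6, 5, 4, 3, 2, 1, 7]
rank  pair      lcp
   1  s[9:],s[0:]  1  'a'
   2  s[0:],s[8:]  0  ''
   3  s[8:],s[6:]  1  'b'
   4  s[6:],s[5:]  0  ''
   5  s[5:],s[4:]  1  'c'
   6  s[4:],s[3:]  2  'cc'
   7  s[3:],s[2:]  3  'ccc'
   8  s[2:],s[1:]  4  'cccc'
   9  s[1:],s[7:]  0  ''

n(n+1)/2 = 10·11/2 = 55
Σ LCP = 0 + 1 + 0 + 1 + 0 + 1 + 2 + 3 + 4 + 0 = 12
distinct = 55 − 12 = 43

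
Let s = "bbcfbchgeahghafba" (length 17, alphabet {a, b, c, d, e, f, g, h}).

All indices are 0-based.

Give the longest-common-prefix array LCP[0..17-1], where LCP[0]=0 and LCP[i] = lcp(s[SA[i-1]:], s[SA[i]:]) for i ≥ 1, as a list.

sorted suffixes:
  #0 SA[0]=16  'a'
  #1 SA[1]=13  'afba'
  #2 SA[2]=9  'ahghafba'
  #3 SA[3]=15  'ba'
  #4 SA[4]=0  'bbcfbchgeahghafba'
  #5 SA[5]=1  'bcfbchgeahghafba'
  #6 SA[6]=4  'bchgeahghafba'
  #7 SA[7]=2  'cfbchgeahghafba'
  #8 SA[8]=5  'chgeahghafba'
  #9 SA[9]=8  'eahghafba'
  #10 SA[10]=14  'fba'
  #11 SA[11]=3  'fbchgeahghafba'
  #12 SA[12]=7  'geahghafba'
  #13 SA[13]=11  'ghafba'
  #14 SA[14]=12  'hafba'
  #15 SA[15]=6  'hgeahghafba'
  #16 SA[16]=10  'hghafba'

SA = [16, 13, 9, 15, 0, 1, 4, 2, 5, 8, 14, 3, 7, 11, 12, 6, 10]
[i] adj suffixes → lcp
  [1] 16/13 → 1 ('a')
  [2] 13/9 → 1 ('a')
  [3] 9/15 → 0 ('')
  [4] 15/0 → 1 ('b')
  [5] 0/1 → 1 ('b')
  [6] 1/4 → 2 ('bc')
  [7] 4/2 → 0 ('')
  [8] 2/5 → 1 ('c')
  [9] 5/8 → 0 ('')
  [10] 8/14 → 0 ('')
  [11] 14/3 → 2 ('fb')
  [12] 3/7 → 0 ('')
  [13] 7/11 → 1 ('g')
  [14] 11/12 → 0 ('')
  [15] 12/6 → 1 ('h')
  [16] 6/10 → 2 ('hg')

[0, 1, 1, 0, 1, 1, 2, 0, 1, 0, 0, 2, 0, 1, 0, 1, 2]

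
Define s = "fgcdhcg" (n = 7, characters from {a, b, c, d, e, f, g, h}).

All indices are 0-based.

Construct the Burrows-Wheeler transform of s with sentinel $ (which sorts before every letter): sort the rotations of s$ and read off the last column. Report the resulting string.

rank  rotation  last
    0  $fgcdhcg  g
    1  cdhcg$fg  g
    2  cg$fgcdh  h
    3  dhcg$fgc  c
    4  fgcdhcg$  $
    5  g$fgcdhc  c
    6  gcdhcg$f  f
    7  hcg$fgcd  d

gghc$cfd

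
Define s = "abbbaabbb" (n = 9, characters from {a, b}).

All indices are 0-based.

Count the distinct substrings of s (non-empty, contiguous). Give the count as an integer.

31

sorted suffixes:
  #0 SA[0]=4  'aabbb'
  #1 SA[1]=5  'abbb'
  #2 SA[2]=0  'abbbaabbb'
  #3 SA[3]=8  'b'
  #4 SA[4]=3  'baabbb'
  #5 SA[5]=7  'bb'
  #6 SA[6]=2  'bbaabbb'
  #7 SA[7]=6  'bbb'
  #8 SA[8]=1  'bbbaabbb'

SA = [4, 5, 0, 8, 3, 7, 2, 6, 1]
[i] adj suffixes → lcp
  [1] 4/5 → 1 ('a')
  [2] 5/0 → 4 ('abbb')
  [3] 0/8 → 0 ('')
  [4] 8/3 → 1 ('b')
  [5] 3/7 → 1 ('b')
  [6] 7/2 → 2 ('bb')
  [7] 2/6 → 2 ('bb')
  [8] 6/1 → 3 ('bbb')

n(n+1)/2 = 9·10/2 = 45
Σ LCP = 0 + 1 + 4 + 0 + 1 + 1 + 2 + 2 + 3 = 14
distinct = 45 − 14 = 31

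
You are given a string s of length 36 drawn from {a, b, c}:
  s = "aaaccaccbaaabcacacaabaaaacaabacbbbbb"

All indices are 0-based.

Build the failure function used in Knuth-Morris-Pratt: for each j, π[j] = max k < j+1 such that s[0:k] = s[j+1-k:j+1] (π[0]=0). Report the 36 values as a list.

[0, 1, 2, 0, 0, 1, 0, 0, 0, 1, 2, 3, 0, 0, 1, 0, 1, 0, 1, 2, 0, 1, 2, 3, 3, 4, 1, 2, 0, 1, 0, 0, 0, 0, 0, 0]

π[0] = 0
j=1 s[j]='a': π[1]=1 (border 'a')
j=2 s[j]='a': π[2]=2 (border 'aa')
j=3 s[j]='c': k: 2→1→0; π[3]=0 (border '')
j=4 s[j]='c': π[4]=0 (border '')
j=5 s[j]='a': π[5]=1 (border 'a')
j=6 s[j]='c': k: 1→0; π[6]=0 (border '')
j=7 s[j]='c': π[7]=0 (border '')
j=8 s[j]='b': π[8]=0 (border '')
j=9 s[j]='a': π[9]=1 (border 'a')
j=10 s[j]='a': π[10]=2 (border 'aa')
j=11 s[j]='a': π[11]=3 (border 'aaa')
j=12 s[j]='b': k: 3→2→1→0; π[12]=0 (border '')
j=13 s[j]='c': π[13]=0 (border '')
j=14 s[j]='a': π[14]=1 (border 'a')
j=15 s[j]='c': k: 1→0; π[15]=0 (border '')
j=16 s[j]='a': π[16]=1 (border 'a')
j=17 s[j]='c': k: 1→0; π[17]=0 (border '')
j=18 s[j]='a': π[18]=1 (border 'a')
j=19 s[j]='a': π[19]=2 (border 'aa')
j=20 s[j]='b': k: 2→1→0; π[20]=0 (border '')
j=21 s[j]='a': π[21]=1 (border 'a')
j=22 s[j]='a': π[22]=2 (border 'aa')
j=23 s[j]='a': π[23]=3 (border 'aaa')
j=24 s[j]='a': k: 3→2; π[24]=3 (border 'aaa')
j=25 s[j]='c': π[25]=4 (border 'aaac')
j=26 s[j]='a': k: 4→0; π[26]=1 (border 'a')
j=27 s[j]='a': π[27]=2 (border 'aa')
j=28 s[j]='b': k: 2→1→0; π[28]=0 (border '')
j=29 s[j]='a': π[29]=1 (border 'a')
j=30 s[j]='c': k: 1→0; π[30]=0 (border '')
j=31 s[j]='b': π[31]=0 (border '')
j=32 s[j]='b': π[32]=0 (border '')
j=33 s[j]='b': π[33]=0 (border '')
j=34 s[j]='b': π[34]=0 (border '')
j=35 s[j]='b': π[35]=0 (border '')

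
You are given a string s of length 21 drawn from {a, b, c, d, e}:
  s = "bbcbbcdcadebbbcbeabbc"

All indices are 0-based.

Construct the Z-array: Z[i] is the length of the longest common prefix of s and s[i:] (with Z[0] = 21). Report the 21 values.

Z[0]=21
i=1: fresh scan; Z[1]=1 extend→box=[1,2)
i=2: fresh scan; Z[2]=0
i=3: fresh scan; Z[3]=3 extend→box=[3,6)
i=4: min(r-i=2, Z[1]=1)=1; Z[4]=1
i=5: min(r-i=1, Z[2]=0)=0; Z[5]=0
i=6: fresh scan; Z[6]=0
i=7: fresh scan; Z[7]=0
i=8: fresh scan; Z[8]=0
i=9: fresh scan; Z[9]=0
i=10: fresh scan; Z[10]=0
i=11: fresh scan; Z[11]=2 extend→box=[11,13)
i=12: min(r-i=1, Z[1]=1)=1; Z[12]=4 extend→box=[12,16)
i=13: min(r-i=3, Z[1]=1)=1; Z[13]=1
i=14: min(r-i=2, Z[2]=0)=0; Z[14]=0
i=15: min(r-i=1, Z[3]=3)=1; Z[15]=1
i=16: fresh scan; Z[16]=0
i=17: fresh scan; Z[17]=0
i=18: fresh scan; Z[18]=3 extend→box=[18,21)
i=19: min(r-i=2, Z[1]=1)=1; Z[19]=1
i=20: min(r-i=1, Z[2]=0)=0; Z[20]=0

[21, 1, 0, 3, 1, 0, 0, 0, 0, 0, 0, 2, 4, 1, 0, 1, 0, 0, 3, 1, 0]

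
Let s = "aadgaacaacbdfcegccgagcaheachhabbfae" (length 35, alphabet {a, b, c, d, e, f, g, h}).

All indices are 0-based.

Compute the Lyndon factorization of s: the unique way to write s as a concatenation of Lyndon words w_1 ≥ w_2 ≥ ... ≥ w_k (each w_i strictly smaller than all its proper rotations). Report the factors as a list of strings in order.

emit factor 1: 'aadg' (i=0, period=4)
emit factor 2: 'aacaacbdfcegccgagcaheachhabbfae' (i=4, period=31)

["aadg", "aacaacbdfcegccgagcaheachhabbfae"]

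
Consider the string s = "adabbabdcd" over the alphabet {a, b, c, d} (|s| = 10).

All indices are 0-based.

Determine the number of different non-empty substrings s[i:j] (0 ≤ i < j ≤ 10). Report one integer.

48

rank→(start, suffix):
  0 → (2, 'abbabdcd')
  1 → (5, 'abdcd')
  2 → (0, 'adabbabdcd')
  3 → (4, 'babdcd')
  4 → (3, 'bbabdcd')
  5 → (6, 'bdcd')
  6 → (8, 'cd')
  7 → (9, 'd')
  8 → (1, 'dabbabdcd')
  9 → (7, 'dcd')

SA = [2, 5, 0, 4, 3, 6, 8, 9, 1, 7]
[i] adj suffixes → lcp
  [1] 2/5 → 2 ('ab')
  [2] 5/0 → 1 ('a')
  [3] 0/4 → 0 ('')
  [4] 4/3 → 1 ('b')
  [5] 3/6 → 1 ('b')
  [6] 6/8 → 0 ('')
  [7] 8/9 → 0 ('')
  [8] 9/1 → 1 ('d')
  [9] 1/7 → 1 ('d')

n(n+1)/2 = 10·11/2 = 55
Σ LCP = 0 + 2 + 1 + 0 + 1 + 1 + 0 + 0 + 1 + 1 = 7
distinct = 55 − 7 = 48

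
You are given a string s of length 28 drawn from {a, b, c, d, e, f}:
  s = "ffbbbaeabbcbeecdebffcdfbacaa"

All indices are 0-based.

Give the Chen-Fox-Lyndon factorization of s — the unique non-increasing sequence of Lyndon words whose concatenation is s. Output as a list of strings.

emit factor 1: 'f' (i=0, period=1)
emit factor 2: 'f' (i=1, period=1)
emit factor 3: 'b' (i=2, period=1)
emit factor 4: 'b' (i=3, period=1)
emit factor 5: 'b' (i=4, period=1)
emit factor 6: 'ae' (i=5, period=2)
emit factor 7: 'abbcbeecdebffcdfbac' (i=7, period=19)
emit factor 8: 'a' (i=26, period=1)
emit factor 9: 'a' (i=27, period=1)

["f", "f", "b", "b", "b", "ae", "abbcbeecdebffcdfbac", "a", "a"]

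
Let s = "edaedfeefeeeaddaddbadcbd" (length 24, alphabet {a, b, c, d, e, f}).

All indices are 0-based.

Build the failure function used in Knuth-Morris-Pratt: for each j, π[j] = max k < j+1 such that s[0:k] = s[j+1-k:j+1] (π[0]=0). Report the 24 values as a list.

π[0] = 0
j=1 s[j]='d': π[1]=0 (border '')
j=2 s[j]='a': π[2]=0 (border '')
j=3 s[j]='e': π[3]=1 (border 'e')
j=4 s[j]='d': π[4]=2 (border 'ed')
j=5 s[j]='f': k: 2→0; π[5]=0 (border '')
j=6 s[j]='e': π[6]=1 (border 'e')
j=7 s[j]='e': k: 1→0; π[7]=1 (border 'e')
j=8 s[j]='f': k: 1→0; π[8]=0 (border '')
j=9 s[j]='e': π[9]=1 (border 'e')
j=10 s[j]='e': k: 1→0; π[10]=1 (border 'e')
j=11 s[j]='e': k: 1→0; π[11]=1 (border 'e')
j=12 s[j]='a': k: 1→0; π[12]=0 (border '')
j=13 s[j]='d': π[13]=0 (border '')
j=14 s[j]='d': π[14]=0 (border '')
j=15 s[j]='a': π[15]=0 (border '')
j=16 s[j]='d': π[16]=0 (border '')
j=17 s[j]='d': π[17]=0 (border '')
j=18 s[j]='b': π[18]=0 (border '')
j=19 s[j]='a': π[19]=0 (border '')
j=20 s[j]='d': π[20]=0 (border '')
j=21 s[j]='c': π[21]=0 (border '')
j=22 s[j]='b': π[22]=0 (border '')
j=23 s[j]='d': π[23]=0 (border '')

[0, 0, 0, 1, 2, 0, 1, 1, 0, 1, 1, 1, 0, 0, 0, 0, 0, 0, 0, 0, 0, 0, 0, 0]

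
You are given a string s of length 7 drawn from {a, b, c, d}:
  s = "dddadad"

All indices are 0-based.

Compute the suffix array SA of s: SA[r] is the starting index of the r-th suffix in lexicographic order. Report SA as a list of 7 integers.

[5, 3, 6, 4, 2, 1, 0]

rank→(start, suffix):
  0 → (5, 'ad')
  1 → (3, 'adad')
  2 → (6, 'd')
  3 → (4, 'dad')
  4 → (2, 'dadad')
  5 → (1, 'ddadad')
  6 → (0, 'dddadad')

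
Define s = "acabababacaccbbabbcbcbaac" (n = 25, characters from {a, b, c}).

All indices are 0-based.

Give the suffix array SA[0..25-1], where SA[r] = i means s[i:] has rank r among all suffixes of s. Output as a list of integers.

[22, 2, 4, 6, 15, 23, 0, 8, 10, 21, 3, 5, 14, 7, 13, 16, 19, 17, 24, 1, 9, 20, 12, 18, 11]

rank→(start, suffix):
  0 → (22, 'aac')
  1 → (2, 'abababacaccbbabbcbcbaac')
  2 → (4, 'ababacaccbbabbcbcbaac')
  3 → (6, 'abacaccbbabbcbcbaac')
  4 → (15, 'abbcbcbaac')
  5 → (23, 'ac')
  6 → (0, 'acabababacaccbbabbcbcbaac')
  7 → (8, 'acaccbbabbcbcbaac')
  8 → (10, 'accbbabbcbcbaac')
  9 → (21, 'baac')
  10 → (3, 'bababacaccbbabbcbcbaac')
  11 → (5, 'babacaccbbabbcbcbaac')
  12 → (14, 'babbcbcbaac')
  13 → (7, 'bacaccbbabbcbcbaac')
  14 → (13, 'bbabbcbcbaac')
  15 → (16, 'bbcbcbaac')
  16 → (19, 'bcbaac')
  17 → (17, 'bcbcbaac')
  18 → (24, 'c')
  19 → (1, 'cabababacaccbbabbcbcbaac')
  20 → (9, 'caccbbabbcbcbaac')
  21 → (20, 'cbaac')
  22 → (12, 'cbbabbcbcbaac')
  23 → (18, 'cbcbaac')
  24 → (11, 'ccbbabbcbcbaac')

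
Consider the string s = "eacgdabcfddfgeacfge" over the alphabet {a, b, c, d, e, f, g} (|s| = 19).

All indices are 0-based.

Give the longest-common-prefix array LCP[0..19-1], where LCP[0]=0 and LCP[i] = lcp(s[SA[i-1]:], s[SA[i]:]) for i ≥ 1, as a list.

sorted suffixes:
  #0 SA[0]=5  'abcfddfgeacfge'
  #1 SA[1]=14  'acfge'
  #2 SA[2]=1  'acgdabcfddfgeacfge'
  #3 SA[3]=6  'bcfddfgeacfge'
  #4 SA[4]=7  'cfddfgeacfge'
  #5 SA[5]=15  'cfge'
  #6 SA[6]=2  'cgdabcfddfgeacfge'
  #7 SA[7]=4  'dabcfddfgeacfge'
  #8 SA[8]=9  'ddfgeacfge'
  #9 SA[9]=10  'dfgeacfge'
  #10 SA[10]=18  'e'
  #11 SA[11]=13  'eacfge'
  #12 SA[12]=0  'eacgdabcfddfgeacfge'
  #13 SA[13]=8  'fddfgeacfge'
  #14 SA[14]=16  'fge'
  #15 SA[15]=11  'fgeacfge'
  #16 SA[16]=3  'gdabcfddfgeacfge'
  #17 SA[17]=17  'ge'
  #18 SA[18]=12  'geacfge'

SA = [5, 14, 1, 6, 7, 15, 2, 4, 9, 10, 18, 13, 0, 8, 16, 11, 3, 17, 12]
[i] adj suffixes → lcp
  [1] 5/14 → 1 ('a')
  [2] 14/1 → 2 ('ac')
  [3] 1/6 → 0 ('')
  [4] 6/7 → 0 ('')
  [5] 7/15 → 2 ('cf')
  [6] 15/2 → 1 ('c')
  [7] 2/4 → 0 ('')
  [8] 4/9 → 1 ('d')
  [9] 9/10 → 1 ('d')
  [10] 10/18 → 0 ('')
  [11] 18/13 → 1 ('e')
  [12] 13/0 → 3 ('eac')
  [13] 0/8 → 0 ('')
  [14] 8/16 → 1 ('f')
  [15] 16/11 → 3 ('fge')
  [16] 11/3 → 0 ('')
  [17] 3/17 → 1 ('g')
  [18] 17/12 → 2 ('ge')

[0, 1, 2, 0, 0, 2, 1, 0, 1, 1, 0, 1, 3, 0, 1, 3, 0, 1, 2]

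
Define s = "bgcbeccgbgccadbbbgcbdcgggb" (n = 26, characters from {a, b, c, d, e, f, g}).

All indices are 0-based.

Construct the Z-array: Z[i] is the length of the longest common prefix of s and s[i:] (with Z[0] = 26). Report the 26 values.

Z[0]=26
i=1: outside box; Z[1]=0
i=2: outside box; Z[2]=0
i=3: outside box; Z[3]=1 extend→box=[3,4)
i=4: outside box; Z[4]=0
i=5: outside box; Z[5]=0
i=6: outside box; Z[6]=0
i=7: outside box; Z[7]=0
i=8: outside box; Z[8]=3 extend→box=[8,11)
i=9: min(r-i=2, Z[1]=0)=0; Z[9]=0
i=10: min(r-i=1, Z[2]=0)=0; Z[10]=0
i=11: outside box; Z[11]=0
i=12: outside box; Z[12]=0
i=13: outside box; Z[13]=0
i=14: outside box; Z[14]=1 extend→box=[14,15)
i=15: outside box; Z[15]=1 extend→box=[15,16)
i=16: outside box; Z[16]=4 extend→box=[16,20)
i=17: min(r-i=3, Z[1]=0)=0; Z[17]=0
i=18: min(r-i=2, Z[2]=0)=0; Z[18]=0
i=19: min(r-i=1, Z[3]=1)=1; Z[19]=1
i=20: outside box; Z[20]=0
i=21: outside box; Z[21]=0
i=22: outside box; Z[22]=0
i=23: outside box; Z[23]=0
i=24: outside box; Z[24]=0
i=25: outside box; Z[25]=1 extend→box=[25,26)

[26, 0, 0, 1, 0, 0, 0, 0, 3, 0, 0, 0, 0, 0, 1, 1, 4, 0, 0, 1, 0, 0, 0, 0, 0, 1]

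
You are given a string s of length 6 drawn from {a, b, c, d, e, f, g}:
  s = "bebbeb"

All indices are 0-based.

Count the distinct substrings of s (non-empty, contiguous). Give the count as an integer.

rank→(start, suffix):
  0 → (5, 'b')
  1 → (2, 'bbeb')
  2 → (3, 'beb')
  3 → (0, 'bebbeb')
  4 → (4, 'eb')
  5 → (1, 'ebbeb')

SA = [5, 2, 3, 0, 4, 1]
i: (SA[i-1],SA[i]) lcp shared
  1: (5,2) 1 'b'
  2: (2,3) 1 'b'
  3: (3,0) 3 'beb'
  4: (0,4) 0 ''
  5: (4,1) 2 'eb'

n(n+1)/2 = 6·7/2 = 21
Σ LCP = 0 + 1 + 1 + 3 + 0 + 2 = 7
distinct = 21 − 7 = 14

14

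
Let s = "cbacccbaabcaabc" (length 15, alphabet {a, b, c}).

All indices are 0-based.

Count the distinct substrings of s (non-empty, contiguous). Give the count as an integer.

98

rank | idx | suffix
   0 |  11 | aabc
   1 |   7 | aabcaabc
   2 |  12 | abc
   3 |   8 | abcaabc
   4 |   2 | acccbaabcaabc
   5 |   6 | baabcaabc
   6 |   1 | bacccbaabcaabc
   7 |  13 | bc
   8 |   9 | bcaabc
   9 |  14 | c
  10 |  10 | caabc
  11 |   5 | cbaabcaabc
  12 |   0 | cbacccbaabcaabc
  13 |   4 | ccbaabcaabc
  14 |   3 | cccbaabcaabc

SA = [11, 7, 12, 8, 2, 6, 1, 13, 9, 14, 10, 5, 0, 4, 3]
rank  pair      lcp
   1  s[11:],s[7:]  4  'aabc'
   2  s[7:],s[12:]  1  'a'
   3  s[12:],s[8:]  3  'abc'
   4  s[8:],s[2:]  1  'a'
   5  s[2:],s[6:]  0  ''
   6  s[6:],s[1:]  2  'ba'
   7  s[1:],s[13:]  1  'b'
   8  s[13:],s[9:]  2  'bc'
   9  s[9:],s[14:]  0  ''
  10  s[14:],s[10:]  1  'c'
  11  s[10:],s[5:]  1  'c'
  12  s[5:],s[0:]  3  'cba'
  13  s[0:],s[4:]  1  'c'
  14  s[4:],s[3:]  2  'cc'

n(n+1)/2 = 15·16/2 = 120
Σ LCP = 0 + 4 + 1 + 3 + 1 + 0 + 2 + 1 + 2 + 0 + 1 + 1 + 3 + 1 + 2 = 22
distinct = 120 − 22 = 98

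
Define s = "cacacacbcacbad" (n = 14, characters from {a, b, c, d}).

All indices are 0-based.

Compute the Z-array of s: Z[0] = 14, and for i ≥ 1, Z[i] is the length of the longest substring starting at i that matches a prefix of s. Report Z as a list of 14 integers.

Z[0]=14
i=1: outside box; Z[1]=0
i=2: outside box; Z[2]=5 extend→box=[2,7)
i=3: min(r-i=4, Z[1]=0)=0; Z[3]=0
i=4: min(r-i=3, Z[2]=5)=3; Z[4]=3
i=5: min(r-i=2, Z[3]=0)=0; Z[5]=0
i=6: min(r-i=1, Z[4]=3)=1; Z[6]=1
i=7: outside box; Z[7]=0
i=8: outside box; Z[8]=3 extend→box=[8,11)
i=9: min(r-i=2, Z[1]=0)=0; Z[9]=0
i=10: min(r-i=1, Z[2]=5)=1; Z[10]=1
i=11: outside box; Z[11]=0
i=12: outside box; Z[12]=0
i=13: outside box; Z[13]=0

[14, 0, 5, 0, 3, 0, 1, 0, 3, 0, 1, 0, 0, 0]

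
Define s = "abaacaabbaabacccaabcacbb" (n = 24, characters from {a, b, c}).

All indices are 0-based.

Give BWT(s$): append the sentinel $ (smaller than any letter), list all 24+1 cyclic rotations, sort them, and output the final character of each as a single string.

rank  rotation                   last
    0  $abaacaabbaabacccaabcacbb  b
    1  aabacccaabcacbb$abaacaabb  b
    2  aabbaabacccaabcacbb$abaac  c
    3  aabcacbb$abaacaabbaabaccc  c
    4  aacaabbaabacccaabcacbb$ab  b
    5  abaacaabbaabacccaabcacbb$  $
    6  abacccaabcacbb$abaacaabba  a
    7  abbaabacccaabcacbb$abaaca  a
    8  abcacbb$abaacaabbaabaccca  a
    9  acaabbaabacccaabcacbb$aba  a
   10  acbb$abaacaabbaabacccaabc  c
   11  acccaabcacbb$abaacaabbaab  b
   12  b$abaacaabbaabacccaabcacb  b
   13  baabacccaabcacbb$abaacaab  b
   14  baacaabbaabacccaabcacbb$a  a
   15  bacccaabcacbb$abaacaabbaa  a
   16  bb$abaacaabbaabacccaabcac  c
   17  bbaabacccaabcacbb$abaacaa  a
   18  bcacbb$abaacaabbaabacccaa  a
   19  caabbaabacccaabcacbb$abaa  a
   20  caabcacbb$abaacaabbaabacc  c
   21  cacbb$abaacaabbaabacccaab  b
   22  cbb$abaacaabbaabacccaabca  a
   23  ccaabcacbb$abaacaabbaabac  c
   24  cccaabcacbb$abaacaabbaaba  a

bbccb$aaaacbbbaacaaacbaca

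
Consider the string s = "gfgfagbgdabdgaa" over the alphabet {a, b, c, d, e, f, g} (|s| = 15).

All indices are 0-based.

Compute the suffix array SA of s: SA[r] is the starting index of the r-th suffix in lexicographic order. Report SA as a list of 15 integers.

[14, 13, 9, 4, 10, 6, 8, 11, 3, 1, 12, 5, 7, 2, 0]

rank→(start, suffix):
  0 → (14, 'a')
  1 → (13, 'aa')
  2 → (9, 'abdgaa')
  3 → (4, 'agbgdabdgaa')
  4 → (10, 'bdgaa')
  5 → (6, 'bgdabdgaa')
  6 → (8, 'dabdgaa')
  7 → (11, 'dgaa')
  8 → (3, 'fagbgdabdgaa')
  9 → (1, 'fgfagbgdabdgaa')
  10 → (12, 'gaa')
  11 → (5, 'gbgdabdgaa')
  12 → (7, 'gdabdgaa')
  13 → (2, 'gfagbgdabdgaa')
  14 → (0, 'gfgfagbgdabdgaa')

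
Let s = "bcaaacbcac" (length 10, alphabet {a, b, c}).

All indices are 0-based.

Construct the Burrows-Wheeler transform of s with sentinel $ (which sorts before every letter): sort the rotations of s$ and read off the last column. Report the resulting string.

rank  rotation     last
    0  $bcaaacbcac  c
    1  aaacbcac$bc  c
    2  aacbcac$bca  a
    3  ac$bcaaacbc  c
    4  acbcac$bcaa  a
    5  bcaaacbcac$  $
    6  bcac$bcaaac  c
    7  c$bcaaacbca  a
    8  caaacbcac$b  b
    9  cac$bcaaacb  b
   10  cbcac$bcaaa  a

ccaca$cabba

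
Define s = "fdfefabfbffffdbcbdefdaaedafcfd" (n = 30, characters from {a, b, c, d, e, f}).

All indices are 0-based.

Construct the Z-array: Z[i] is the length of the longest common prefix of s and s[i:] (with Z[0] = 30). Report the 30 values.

[30, 0, 1, 0, 1, 0, 0, 1, 0, 1, 1, 1, 2, 0, 0, 0, 0, 0, 0, 2, 0, 0, 0, 0, 0, 0, 1, 0, 2, 0]

Z[0]=30
i=1: i≥r, start 0; Z[1]=0
i=2: i≥r, start 0; Z[2]=1 scan→box=[2,3)
i=3: i≥r, start 0; Z[3]=0
i=4: i≥r, start 0; Z[4]=1 scan→box=[4,5)
i=5: i≥r, start 0; Z[5]=0
i=6: i≥r, start 0; Z[6]=0
i=7: i≥r, start 0; Z[7]=1 scan→box=[7,8)
i=8: i≥r, start 0; Z[8]=0
i=9: i≥r, start 0; Z[9]=1 scan→box=[9,10)
i=10: i≥r, start 0; Z[10]=1 scan→box=[10,11)
i=11: i≥r, start 0; Z[11]=1 scan→box=[11,12)
i=12: i≥r, start 0; Z[12]=2 scan→box=[12,14)
i=13: min(r-i=1, Z[1]=0)=0; Z[13]=0
i=14: i≥r, start 0; Z[14]=0
i=15: i≥r, start 0; Z[15]=0
i=16: i≥r, start 0; Z[16]=0
i=17: i≥r, start 0; Z[17]=0
i=18: i≥r, start 0; Z[18]=0
i=19: i≥r, start 0; Z[19]=2 scan→box=[19,21)
i=20: min(r-i=1, Z[1]=0)=0; Z[20]=0
i=21: i≥r, start 0; Z[21]=0
i=22: i≥r, start 0; Z[22]=0
i=23: i≥r, start 0; Z[23]=0
i=24: i≥r, start 0; Z[24]=0
i=25: i≥r, start 0; Z[25]=0
i=26: i≥r, start 0; Z[26]=1 scan→box=[26,27)
i=27: i≥r, start 0; Z[27]=0
i=28: i≥r, start 0; Z[28]=2 scan→box=[28,30)
i=29: min(r-i=1, Z[1]=0)=0; Z[29]=0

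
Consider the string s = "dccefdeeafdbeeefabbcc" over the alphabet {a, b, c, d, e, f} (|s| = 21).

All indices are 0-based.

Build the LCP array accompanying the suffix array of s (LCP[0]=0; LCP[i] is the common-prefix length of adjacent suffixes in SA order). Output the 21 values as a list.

rank→(start, suffix):
  0 → (16, 'abbcc')
  1 → (8, 'afdbeeefabbcc')
  2 → (17, 'bbcc')
  3 → (18, 'bcc')
  4 → (11, 'beeefabbcc')
  5 → (20, 'c')
  6 → (19, 'cc')
  7 → (1, 'ccefdeeafdbeeefabbcc')
  8 → (2, 'cefdeeafdbeeefabbcc')
  9 → (10, 'dbeeefabbcc')
  10 → (0, 'dccefdeeafdbeeefabbcc')
  11 → (5, 'deeafdbeeefabbcc')
  12 → (7, 'eafdbeeefabbcc')
  13 → (6, 'eeafdbeeefabbcc')
  14 → (12, 'eeefabbcc')
  15 → (13, 'eefabbcc')
  16 → (14, 'efabbcc')
  17 → (3, 'efdeeafdbeeefabbcc')
  18 → (15, 'fabbcc')
  19 → (9, 'fdbeeefabbcc')
  20 → (4, 'fdeeafdbeeefabbcc')

SA = [16, 8, 17, 18, 11, 20, 19, 1, 2, 10, 0, 5, 7, 6, 12, 13, 14, 3, 15, 9, 4]
i: (SA[i-1],SA[i]) lcp shared
  1: (16,8) 1 'a'
  2: (8,17) 0 ''
  3: (17,18) 1 'b'
  4: (18,11) 1 'b'
  5: (11,20) 0 ''
  6: (20,19) 1 'c'
  7: (19,1) 2 'cc'
  8: (1,2) 1 'c'
  9: (2,10) 0 ''
  10: (10,0) 1 'd'
  11: (0,5) 1 'd'
  12: (5,7) 0 ''
  13: (7,6) 1 'e'
  14: (6,12) 2 'ee'
  15: (12,13) 2 'ee'
  16: (13,14) 1 'e'
  17: (14,3) 2 'ef'
  18: (3,15) 0 ''
  19: (15,9) 1 'f'
  20: (9,4) 2 'fd'

[0, 1, 0, 1, 1, 0, 1, 2, 1, 0, 1, 1, 0, 1, 2, 2, 1, 2, 0, 1, 2]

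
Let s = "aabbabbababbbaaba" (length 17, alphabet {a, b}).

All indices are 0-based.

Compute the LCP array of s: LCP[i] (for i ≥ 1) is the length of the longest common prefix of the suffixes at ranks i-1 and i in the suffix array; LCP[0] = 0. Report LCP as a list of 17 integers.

rank→(start, suffix):
  0 → (16, 'a')
  1 → (13, 'aaba')
  2 → (0, 'aabbabbababbbaaba')
  3 → (14, 'aba')
  4 → (7, 'ababbbaaba')
  5 → (4, 'abbababbbaaba')
  6 → (1, 'abbabbababbbaaba')
  7 → (9, 'abbbaaba')
  8 → (15, 'ba')
  9 → (12, 'baaba')
  10 → (6, 'bababbbaaba')
  11 → (3, 'babbababbbaaba')
  12 → (8, 'babbbaaba')
  13 → (11, 'bbaaba')
  14 → (5, 'bbababbbaaba')
  15 → (2, 'bbabbababbbaaba')
  16 → (10, 'bbbaaba')

SA = [16, 13, 0, 14, 7, 4, 1, 9, 15, 12, 6, 3, 8, 11, 5, 2, 10]
[i] adj suffixes → lcp
  [1] 16/13 → 1 ('a')
  [2] 13/0 → 3 ('aab')
  [3] 0/14 → 1 ('a')
  [4] 14/7 → 3 ('aba')
  [5] 7/4 → 2 ('ab')
  [6] 4/1 → 5 ('abbab')
  [7] 1/9 → 3 ('abb')
  [8] 9/15 → 0 ('')
  [9] 15/12 → 2 ('ba')
  [10] 12/6 → 2 ('ba')
  [11] 6/3 → 3 ('bab')
  [12] 3/8 → 4 ('babb')
  [13] 8/11 → 1 ('b')
  [14] 11/5 → 3 ('bba')
  [15] 5/2 → 4 ('bbab')
  [16] 2/10 → 2 ('bb')

[0, 1, 3, 1, 3, 2, 5, 3, 0, 2, 2, 3, 4, 1, 3, 4, 2]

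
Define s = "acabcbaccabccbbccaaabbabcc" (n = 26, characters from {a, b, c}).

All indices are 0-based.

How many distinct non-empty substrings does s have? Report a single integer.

304

rank→(start, suffix):
  0 → (17, 'aaabbabcc')
  1 → (18, 'aabbabcc')
  2 → (19, 'abbabcc')
  3 → (2, 'abcbaccabccbbccaaabbabcc')
  4 → (22, 'abcc')
  5 → (9, 'abccbbccaaabbabcc')
  6 → (0, 'acabcbaccabccbbccaaabbabcc')
  7 → (6, 'accabccbbccaaabbabcc')
  8 → (21, 'babcc')
  9 → (5, 'baccabccbbccaaabbabcc')
  10 → (20, 'bbabcc')
  11 → (13, 'bbccaaabbabcc')
  12 → (3, 'bcbaccabccbbccaaabbabcc')
  13 → (23, 'bcc')
  14 → (14, 'bccaaabbabcc')
  15 → (10, 'bccbbccaaabbabcc')
  16 → (25, 'c')
  17 → (16, 'caaabbabcc')
  18 → (1, 'cabcbaccabccbbccaaabbabcc')
  19 → (8, 'cabccbbccaaabbabcc')
  20 → (4, 'cbaccabccbbccaaabbabcc')
  21 → (12, 'cbbccaaabbabcc')
  22 → (24, 'cc')
  23 → (15, 'ccaaabbabcc')
  24 → (7, 'ccabccbbccaaabbabcc')
  25 → (11, 'ccbbccaaabbabcc')

SA = [17, 18, 19, 2, 22, 9, 0, 6, 21, 5, 20, 13, 3, 23, 14, 10, 25, 16, 1, 8, 4, 12, 24, 15, 7, 11]
i: (SA[i-1],SA[i]) lcp shared
  1: (17,18) 2 'aa'
  2: (18,19) 1 'a'
  3: (19,2) 2 'ab'
  4: (2,22) 3 'abc'
  5: (22,9) 4 'abcc'
  6: (9,0) 1 'a'
  7: (0,6) 2 'ac'
  8: (6,21) 0 ''
  9: (21,5) 2 'ba'
  10: (5,20) 1 'b'
  11: (20,13) 2 'bb'
  12: (13,3) 1 'b'
  13: (3,23) 2 'bc'
  14: (23,14) 3 'bcc'
  15: (14,10) 3 'bcc'
  16: (10,25) 0 ''
  17: (25,16) 1 'c'
  18: (16,1) 2 'ca'
  19: (1,8) 4 'cabc'
  20: (8,4) 1 'c'
  21: (4,12) 2 'cb'
  22: (12,24) 1 'c'
  23: (24,15) 2 'cc'
  24: (15,7) 3 'cca'
  25: (7,11) 2 'cc'

n(n+1)/2 = 26·27/2 = 351
Σ LCP = 0 + 2 + 1 + 2 + 3 + 4 + 1 + 2 + 0 + 2 + 1 + 2 + 1 + 2 + 3 + 3 + 0 + 1 + 2 + 4 + 1 + 2 + 1 + 2 + 3 + 2 = 47
distinct = 351 − 47 = 304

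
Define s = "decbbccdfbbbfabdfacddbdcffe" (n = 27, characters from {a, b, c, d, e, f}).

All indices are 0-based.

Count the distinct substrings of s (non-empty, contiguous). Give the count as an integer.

rank | idx | suffix
   0 |  13 | abdfacddbdcffe
   1 |  17 | acddbdcffe
   2 |   9 | bbbfabdfacddbdcffe
   3 |   3 | bbccdfbbbfabdfacddbdcffe
   4 |  10 | bbfabdfacddbdcffe
   5 |   4 | bccdfbbbfabdfacddbdcffe
   6 |  21 | bdcffe
   7 |  14 | bdfacddbdcffe
   8 |  11 | bfabdfacddbdcffe
   9 |   2 | cbbccdfbbbfabdfacddbdcffe
  10 |   5 | ccdfbbbfabdfacddbdcffe
  11 |  18 | cddbdcffe
  12 |   6 | cdfbbbfabdfacddbdcffe
  13 |  23 | cffe
  14 |  20 | dbdcffe
  15 |  22 | dcffe
  16 |  19 | ddbdcffe
  17 |   0 | decbbccdfbbbfabdfacddbdcffe
  18 |  15 | dfacddbdcffe
  19 |   7 | dfbbbfabdfacddbdcffe
  20 |  26 | e
  21 |   1 | ecbbccdfbbbfabdfacddbdcffe
  22 |  12 | fabdfacddbdcffe
  23 |  16 | facddbdcffe
  24 |   8 | fbbbfabdfacddbdcffe
  25 |  25 | fe
  26 |  24 | ffe

SA = [13, 17, 9, 3, 10, 4, 21, 14, 11, 2, 5, 18, 6, 23, 20, 22, 19, 0, 15, 7, 26, 1, 12, 16, 8, 25, 24]
rank  pair      lcp
   1  s[13:],s[17:]  1  'a'
   2  s[17:],s[9:]  0  ''
   3  s[9:],s[3:]  2  'bb'
   4  s[3:],s[10:]  2  'bb'
   5  s[10:],s[4:]  1  'b'
   6  s[4:],s[21:]  1  'b'
   7  s[21:],s[14:]  2  'bd'
   8  s[14:],s[11:]  1  'b'
   9  s[11:],s[2:]  0  ''
  10  s[2:],s[5:]  1  'c'
  11  s[5:],s[18:]  1  'c'
  12  s[18:],s[6:]  2  'cd'
  13  s[6:],s[23:]  1  'c'
  14  s[23:],s[20:]  0  ''
  15  s[20:],s[22:]  1  'd'
  16  s[22:],s[19:]  1  'd'
  17  s[19:],s[0:]  1  'd'
  18  s[0:],s[15:]  1  'd'
  19  s[15:],s[7:]  2  'df'
  20  s[7:],s[26:]  0  ''
  21  s[26:],s[1:]  1  'e'
  22  s[1:],s[12:]  0  ''
  23  s[12:],s[16:]  2  'fa'
  24  s[16:],s[8:]  1  'f'
  25  s[8:],s[25:]  1  'f'
  26  s[25:],s[24:]  1  'f'

n(n+1)/2 = 27·28/2 = 378
Σ LCP = 0 + 1 + 0 + 2 + 2 + 1 + 1 + 2 + 1 + 0 + 1 + 1 + 2 + 1 + 0 + 1 + 1 + 1 + 1 + 2 + 0 + 1 + 0 + 2 + 1 + 1 + 1 = 27
distinct = 378 − 27 = 351

351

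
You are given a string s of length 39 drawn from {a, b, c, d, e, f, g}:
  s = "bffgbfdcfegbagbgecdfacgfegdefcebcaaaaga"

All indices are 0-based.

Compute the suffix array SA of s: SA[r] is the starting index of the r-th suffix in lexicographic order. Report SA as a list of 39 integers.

rank→(start, suffix):
  0 → (38, 'a')
  1 → (33, 'aaaaga')
  2 → (34, 'aaaga')
  3 → (35, 'aaga')
  4 → (20, 'acgfegdefcebcaaaaga')
  5 → (36, 'aga')
  6 → (12, 'agbgecdfacgfegdefcebcaaaaga')
  7 → (11, 'bagbgecdfacgfegdefcebcaaaaga')
  8 → (31, 'bcaaaaga')
  9 → (4, 'bfdcfegbagbgecdfacgfegdefcebcaaaaga')
  10 → (0, 'bffgbfdcfegbagbgecdfacgfegdefcebcaaaaga')
  11 → (14, 'bgecdfacgfegdefcebcaaaaga')
  12 → (32, 'caaaaga')
  13 → (17, 'cdfacgfegdefcebcaaaaga')
  14 → (29, 'cebcaaaaga')
  15 → (7, 'cfegbagbgecdfacgfegdefcebcaaaaga')
  16 → (21, 'cgfegdefcebcaaaaga')
  17 → (6, 'dcfegbagbgecdfacgfegdefcebcaaaaga')
  18 → (26, 'defcebcaaaaga')
  19 → (18, 'dfacgfegdefcebcaaaaga')
  20 → (30, 'ebcaaaaga')
  21 → (16, 'ecdfacgfegdefcebcaaaaga')
  22 → (27, 'efcebcaaaaga')
  23 → (9, 'egbagbgecdfacgfegdefcebcaaaaga')
  24 → (24, 'egdefcebcaaaaga')
  25 → (19, 'facgfegdefcebcaaaaga')
  26 → (28, 'fcebcaaaaga')
  27 → (5, 'fdcfegbagbgecdfacgfegdefcebcaaaaga')
  28 → (8, 'fegbagbgecdfacgfegdefcebcaaaaga')
  29 → (23, 'fegdefcebcaaaaga')
  30 → (1, 'ffgbfdcfegbagbgecdfacgfegdefcebcaaaaga')
  31 → (2, 'fgbfdcfegbagbgecdfacgfegdefcebcaaaaga')
  32 → (37, 'ga')
  33 → (10, 'gbagbgecdfacgfegdefcebcaaaaga')
  34 → (3, 'gbfdcfegbagbgecdfacgfegdefcebcaaaaga')
  35 → (13, 'gbgecdfacgfegdefcebcaaaaga')
  36 → (25, 'gdefcebcaaaaga')
  37 → (15, 'gecdfacgfegdefcebcaaaaga')
  38 → (22, 'gfegdefcebcaaaaga')

[38, 33, 34, 35, 20, 36, 12, 11, 31, 4, 0, 14, 32, 17, 29, 7, 21, 6, 26, 18, 30, 16, 27, 9, 24, 19, 28, 5, 8, 23, 1, 2, 37, 10, 3, 13, 25, 15, 22]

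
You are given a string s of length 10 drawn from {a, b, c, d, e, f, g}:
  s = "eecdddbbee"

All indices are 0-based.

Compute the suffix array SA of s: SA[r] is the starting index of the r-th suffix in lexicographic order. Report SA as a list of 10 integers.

rank→(start, suffix):
  0 → (6, 'bbee')
  1 → (7, 'bee')
  2 → (2, 'cdddbbee')
  3 → (5, 'dbbee')
  4 → (4, 'ddbbee')
  5 → (3, 'dddbbee')
  6 → (9, 'e')
  7 → (1, 'ecdddbbee')
  8 → (8, 'ee')
  9 → (0, 'eecdddbbee')

[6, 7, 2, 5, 4, 3, 9, 1, 8, 0]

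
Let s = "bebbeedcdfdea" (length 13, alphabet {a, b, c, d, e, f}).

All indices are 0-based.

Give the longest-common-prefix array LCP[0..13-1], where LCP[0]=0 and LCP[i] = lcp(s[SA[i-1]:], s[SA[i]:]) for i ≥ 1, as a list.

[0, 0, 1, 2, 0, 0, 1, 1, 0, 1, 1, 1, 0]

sorted suffixes:
  #0 SA[0]=12  'a'
  #1 SA[1]=2  'bbeedcdfdea'
  #2 SA[2]=0  'bebbeedcdfdea'
  #3 SA[3]=3  'beedcdfdea'
  #4 SA[4]=7  'cdfdea'
  #5 SA[5]=6  'dcdfdea'
  #6 SA[6]=10  'dea'
  #7 SA[7]=8  'dfdea'
  #8 SA[8]=11  'ea'
  #9 SA[9]=1  'ebbeedcdfdea'
  #10 SA[10]=5  'edcdfdea'
  #11 SA[11]=4  'eedcdfdea'
  #12 SA[12]=9  'fdea'

SA = [12, 2, 0, 3, 7, 6, 10, 8, 11, 1, 5, 4, 9]
rank  pair      lcp
   1  s[12:],s[2:]  0  ''
   2  s[2:],s[0:]  1  'b'
   3  s[0:],s[3:]  2  'be'
   4  s[3:],s[7:]  0  ''
   5  s[7:],s[6:]  0  ''
   6  s[6:],s[10:]  1  'd'
   7  s[10:],s[8:]  1  'd'
   8  s[8:],s[11:]  0  ''
   9  s[11:],s[1:]  1  'e'
  10  s[1:],s[5:]  1  'e'
  11  s[5:],s[4:]  1  'e'
  12  s[4:],s[9:]  0  ''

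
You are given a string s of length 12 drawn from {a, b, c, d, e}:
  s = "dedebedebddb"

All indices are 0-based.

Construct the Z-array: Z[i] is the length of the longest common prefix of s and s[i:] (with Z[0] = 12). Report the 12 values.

Z[0]=12
i=1: fresh scan; Z[1]=0
i=2: fresh scan; Z[2]=2 grow→box=[2,4)
i=3: min(r-i=1, Z[1]=0)=0; Z[3]=0
i=4: fresh scan; Z[4]=0
i=5: fresh scan; Z[5]=0
i=6: fresh scan; Z[6]=2 grow→box=[6,8)
i=7: min(r-i=1, Z[1]=0)=0; Z[7]=0
i=8: fresh scan; Z[8]=0
i=9: fresh scan; Z[9]=1 grow→box=[9,10)
i=10: fresh scan; Z[10]=1 grow→box=[10,11)
i=11: fresh scan; Z[11]=0

[12, 0, 2, 0, 0, 0, 2, 0, 0, 1, 1, 0]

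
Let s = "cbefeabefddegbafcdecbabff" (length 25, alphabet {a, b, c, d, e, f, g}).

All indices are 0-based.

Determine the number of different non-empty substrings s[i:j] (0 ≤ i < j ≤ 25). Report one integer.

sorted suffixes:
  #0 SA[0]=5  'abefddegbafcdecbabff'
  #1 SA[1]=21  'abff'
  #2 SA[2]=14  'afcdecbabff'
  #3 SA[3]=20  'babff'
  #4 SA[4]=13  'bafcdecbabff'
  #5 SA[5]=6  'befddegbafcdecbabff'
  #6 SA[6]=1  'befeabefddegbafcdecbabff'
  #7 SA[7]=22  'bff'
  #8 SA[8]=19  'cbabff'
  #9 SA[9]=0  'cbefeabefddegbafcdecbabff'
  #10 SA[10]=16  'cdecbabff'
  #11 SA[11]=9  'ddegbafcdecbabff'
  #12 SA[12]=17  'decbabff'
  #13 SA[13]=10  'degbafcdecbabff'
  #14 SA[14]=4  'eabefddegbafcdecbabff'
  #15 SA[15]=18  'ecbabff'
  #16 SA[16]=7  'efddegbafcdecbabff'
  #17 SA[17]=2  'efeabefddegbafcdecbabff'
  #18 SA[18]=11  'egbafcdecbabff'
  #19 SA[19]=24  'f'
  #20 SA[20]=15  'fcdecbabff'
  #21 SA[21]=8  'fddegbafcdecbabff'
  #22 SA[22]=3  'feabefddegbafcdecbabff'
  #23 SA[23]=23  'ff'
  #24 SA[24]=12  'gbafcdecbabff'

SA = [5, 21, 14, 20, 13, 6, 1, 22, 19, 0, 16, 9, 17, 10, 4, 18, 7, 2, 11, 24, 15, 8, 3, 23, 12]
[i] adj suffixes → lcp
  [1] 5/21 → 2 ('ab')
  [2] 21/14 → 1 ('a')
  [3] 14/20 → 0 ('')
  [4] 20/13 → 2 ('ba')
  [5] 13/6 → 1 ('b')
  [6] 6/1 → 3 ('bef')
  [7] 1/22 → 1 ('b')
  [8] 22/19 → 0 ('')
  [9] 19/0 → 2 ('cb')
  [10] 0/16 → 1 ('c')
  [11] 16/9 → 0 ('')
  [12] 9/17 → 1 ('d')
  [13] 17/10 → 2 ('de')
  [14] 10/4 → 0 ('')
  [15] 4/18 → 1 ('e')
  [16] 18/7 → 1 ('e')
  [17] 7/2 → 2 ('ef')
  [18] 2/11 → 1 ('e')
  [19] 11/24 → 0 ('')
  [20] 24/15 → 1 ('f')
  [21] 15/8 → 1 ('f')
  [22] 8/3 → 1 ('f')
  [23] 3/23 → 1 ('f')
  [24] 23/12 → 0 ('')

n(n+1)/2 = 25·26/2 = 325
Σ LCP = 0 + 2 + 1 + 0 + 2 + 1 + 3 + 1 + 0 + 2 + 1 + 0 + 1 + 2 + 0 + 1 + 1 + 2 + 1 + 0 + 1 + 1 + 1 + 1 + 0 = 25
distinct = 325 − 25 = 300

300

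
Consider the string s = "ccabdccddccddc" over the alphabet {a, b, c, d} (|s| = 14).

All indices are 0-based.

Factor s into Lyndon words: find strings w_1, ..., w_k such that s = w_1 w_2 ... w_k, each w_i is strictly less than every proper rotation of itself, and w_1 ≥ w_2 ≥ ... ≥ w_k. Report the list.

emit factor 1: 'c' (i=0, period=1)
emit factor 2: 'c' (i=1, period=1)
emit factor 3: 'abdccddccddc' (i=2, period=12)

["c", "c", "abdccddccddc"]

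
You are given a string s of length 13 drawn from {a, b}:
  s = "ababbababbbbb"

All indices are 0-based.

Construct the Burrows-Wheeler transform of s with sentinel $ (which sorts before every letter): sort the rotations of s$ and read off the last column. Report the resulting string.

rank  rotation        last
    0  $ababbababbbbb  b
    1  ababbababbbbb$  $
    2  ababbbbb$ababb  b
    3  abbababbbbb$ab  b
    4  abbbbb$ababbab  b
    5  b$ababbababbbb  b
    6  bababbbbb$abab  b
    7  babbababbbbb$a  a
    8  babbbbb$ababba  a
    9  bb$ababbababbb  b
   10  bbababbbbb$aba  a
   11  bbb$ababbababb  b
   12  bbbb$ababbabab  b
   13  bbbbb$ababbaba  a

b$bbbbbaababba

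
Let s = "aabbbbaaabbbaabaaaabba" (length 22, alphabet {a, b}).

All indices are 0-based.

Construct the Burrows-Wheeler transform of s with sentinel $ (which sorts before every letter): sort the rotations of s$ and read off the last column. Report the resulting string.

abbabbaa$aaaababbabbbaa

rank  rotation                 last
    0  $aabbbbaaabbbaabaaaabba  a
    1  a$aabbbbaaabbbaabaaaabb  b
    2  aaaabba$aabbbbaaabbbaab  b
    3  aaabba$aabbbbaaabbbaaba  a
    4  aaabbbaabaaaabba$aabbbb  b
    5  aabaaaabba$aabbbbaaabbb  b
    6  aabba$aabbbbaaabbbaabaa  a
    7  aabbbaabaaaabba$aabbbba  a
    8  aabbbbaaabbbaabaaaabba$  $
    9  abaaaabba$aabbbbaaabbba  a
   10  abba$aabbbbaaabbbaabaaa  a
   11  abbbaabaaaabba$aabbbbaa  a
   12  abbbbaaabbbaabaaaabba$a  a
   13  ba$aabbbbaaabbbaabaaaab  b
   14  baaaabba$aabbbbaaabbbaa  a
   15  baaabbbaabaaaabba$aabbb  b
   16  baabaaaabba$aabbbbaaabb  b
   17  bba$aabbbbaaabbbaabaaaa  a
   18  bbaaabbbaabaaaabba$aabb  b
   19  bbaabaaaabba$aabbbbaaab  b
   20  bbbaaabbbaabaaaabba$aab  b
   21  bbbaabaaaabba$aabbbbaaa  a
   22  bbbbaaabbbaabaaaabba$aa  a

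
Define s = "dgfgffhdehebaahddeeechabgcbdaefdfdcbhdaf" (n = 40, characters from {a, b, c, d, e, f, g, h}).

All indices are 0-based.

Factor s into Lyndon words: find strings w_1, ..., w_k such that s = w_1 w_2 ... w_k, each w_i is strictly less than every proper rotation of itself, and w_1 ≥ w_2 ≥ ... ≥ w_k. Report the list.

emit factor 1: 'dgfgffh' (i=0, period=7)
emit factor 2: 'dehe' (i=7, period=4)
emit factor 3: 'b' (i=11, period=1)
emit factor 4: 'aahddeeechabgcbdaefdfdcbhdaf' (i=12, period=28)

["dgfgffh", "dehe", "b", "aahddeeechabgcbdaefdfdcbhdaf"]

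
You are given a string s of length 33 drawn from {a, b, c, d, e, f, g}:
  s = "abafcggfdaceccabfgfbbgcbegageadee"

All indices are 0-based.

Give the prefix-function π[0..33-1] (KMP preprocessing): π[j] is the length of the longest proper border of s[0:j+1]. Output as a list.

[0, 0, 1, 0, 0, 0, 0, 0, 0, 1, 0, 0, 0, 0, 1, 2, 0, 0, 0, 0, 0, 0, 0, 0, 0, 0, 1, 0, 0, 1, 0, 0, 0]

π[0] = 0
j=1 s[j]='b': π[1]=0 (border '')
j=2 s[j]='a': π[2]=1 (border 'a')
j=3 s[j]='f': k: 1→0; π[3]=0 (border '')
j=4 s[j]='c': π[4]=0 (border '')
j=5 s[j]='g': π[5]=0 (border '')
j=6 s[j]='g': π[6]=0 (border '')
j=7 s[j]='f': π[7]=0 (border '')
j=8 s[j]='d': π[8]=0 (border '')
j=9 s[j]='a': π[9]=1 (border 'a')
j=10 s[j]='c': k: 1→0; π[10]=0 (border '')
j=11 s[j]='e': π[11]=0 (border '')
j=12 s[j]='c': π[12]=0 (border '')
j=13 s[j]='c': π[13]=0 (border '')
j=14 s[j]='a': π[14]=1 (border 'a')
j=15 s[j]='b': π[15]=2 (border 'ab')
j=16 s[j]='f': k: 2→0; π[16]=0 (border '')
j=17 s[j]='g': π[17]=0 (border '')
j=18 s[j]='f': π[18]=0 (border '')
j=19 s[j]='b': π[19]=0 (border '')
j=20 s[j]='b': π[20]=0 (border '')
j=21 s[j]='g': π[21]=0 (border '')
j=22 s[j]='c': π[22]=0 (border '')
j=23 s[j]='b': π[23]=0 (border '')
j=24 s[j]='e': π[24]=0 (border '')
j=25 s[j]='g': π[25]=0 (border '')
j=26 s[j]='a': π[26]=1 (border 'a')
j=27 s[j]='g': k: 1→0; π[27]=0 (border '')
j=28 s[j]='e': π[28]=0 (border '')
j=29 s[j]='a': π[29]=1 (border 'a')
j=30 s[j]='d': k: 1→0; π[30]=0 (border '')
j=31 s[j]='e': π[31]=0 (border '')
j=32 s[j]='e': π[32]=0 (border '')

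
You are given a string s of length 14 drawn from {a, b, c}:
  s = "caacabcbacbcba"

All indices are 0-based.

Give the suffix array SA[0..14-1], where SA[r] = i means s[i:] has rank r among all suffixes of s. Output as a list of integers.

[13, 1, 4, 2, 8, 12, 7, 10, 5, 0, 3, 11, 6, 9]

rank | idx | suffix
   0 |  13 | a
   1 |   1 | aacabcbacbcba
   2 |   4 | abcbacbcba
   3 |   2 | acabcbacbcba
   4 |   8 | acbcba
   5 |  12 | ba
   6 |   7 | bacbcba
   7 |  10 | bcba
   8 |   5 | bcbacbcba
   9 |   0 | caacabcbacbcba
  10 |   3 | cabcbacbcba
  11 |  11 | cba
  12 |   6 | cbacbcba
  13 |   9 | cbcba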